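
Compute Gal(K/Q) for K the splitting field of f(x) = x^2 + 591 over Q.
Gal(K/Q) = Z/2Z (cyclic of order 2)

x^2 + 591 is irreducible over Q since -591 is not a rational square. The splitting field Q(sqrt(-591)) has degree 2 over Q, and its unique nontrivial automorphism is sqrt(-591) ↦ -sqrt(-591). Hence Gal(Q(sqrt(-591))/Q) = Z/2Z.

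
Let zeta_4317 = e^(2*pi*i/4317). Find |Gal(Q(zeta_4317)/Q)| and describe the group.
|Gal(Q(zeta_4317)/Q)| = phi(4317) = 2876; group ≅ (Z/4317Z)^* ≅ Z/2Z × Z/1438Z

The n-th cyclotomic polynomial Φ_4317(x) is the minimal polynomial of zeta_4317 over Q and has degree phi(4317) = 2876. So Q(zeta_4317) is a degree-2876 Galois extension with Galois group (Z/4317Z)^*. By CRT, (Z/4317Z)^* ≅ (Z/3Z)^* × (Z/1439Z)^*. Each prime-power unit group is (Z/3Z)^* ≅ Z/2Z; (Z/1439Z)^* ≅ Z/1438Z. Hence Gal(Q(zeta_4317)/Q) ≅ Z/2Z × Z/1438Z.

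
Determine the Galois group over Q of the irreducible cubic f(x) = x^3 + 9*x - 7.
Gal(K/Q) = S_3 (symmetric group of order 6)

Compute the discriminant of x^3 + (0)*x^2 + (9)*x + (-7): Δ = -4239. Since Δ is not a rational square, the Galois group is not contained in A_3; it must be the full S_3 (irreducibility of the cubic rules out anything smaller).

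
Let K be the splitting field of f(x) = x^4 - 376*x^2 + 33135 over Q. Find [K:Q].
[K:Q] = 4

f factors as (x^2 - 235)(x^2 - 141); the splitting field is K = Q(sqrt(235), sqrt(141)). Since 235, 141, and 33135 are all non-squares in Q, the three subfields Q(sqrt(235)), Q(sqrt(141)), Q(sqrt(33135)) are distinct degree-2 extensions, so [K:Q] = 4 (Klein four Galois group).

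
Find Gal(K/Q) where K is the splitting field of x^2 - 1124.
Gal(K/Q) = Z/2Z (cyclic of order 2)

x^2 - 1124 is irreducible over Q since 1124 is not a rational square. The splitting field Q(sqrt(1124)) has degree 2 over Q, and its unique nontrivial automorphism is sqrt(1124) ↦ -sqrt(1124). Hence Gal(Q(sqrt(1124))/Q) = Z/2Z.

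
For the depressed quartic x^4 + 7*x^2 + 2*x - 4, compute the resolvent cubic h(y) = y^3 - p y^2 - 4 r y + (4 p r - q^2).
h(y) = y^3 - 7*y^2 + 16*y - 116

Identify coefficients: p = 7, q = 2, r = -4.
Plug into h(y) = y^3 - p y^2 - 4 r y + (4 p r - q^2):
  h(y) = y^3 - (7) y^2 - 4*(-4) y + (4*(7)*(-4) - (2)^2)
       = y^3 + (-7) y^2 + (16) y + (-116).
Simplifying: h(y) = y^3 - 7*y^2 + 16*y - 116.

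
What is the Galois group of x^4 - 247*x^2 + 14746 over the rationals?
Gal(K/Q) = V_4 (Klein four-group, Z/2Z × Z/2Z)

f factors as (x^2 - 146)(x^2 - 101), so the splitting field is K = Q(sqrt(146), sqrt(101)). The elements 146, 101, 14746 are all non-squares in Q, so sqrt(146) and sqrt(101) generate independent quadratic extensions. Thus [K:Q] = 4 and Gal(K/Q) is generated by the two order-2 automorphisms sqrt(146) ↦ -sqrt(146) and sqrt(101) ↦ -sqrt(101), giving V_4.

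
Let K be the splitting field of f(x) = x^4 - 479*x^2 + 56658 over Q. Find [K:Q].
[K:Q] = 4

f factors as (x^2 - 266)(x^2 - 213); the splitting field is K = Q(sqrt(266), sqrt(213)). Since 266, 213, and 56658 are all non-squares in Q, the three subfields Q(sqrt(266)), Q(sqrt(213)), Q(sqrt(56658)) are distinct degree-2 extensions, so [K:Q] = 4 (Klein four Galois group).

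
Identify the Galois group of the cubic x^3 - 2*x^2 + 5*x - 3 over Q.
Gal(K/Q) = S_3 (symmetric group of order 6)

Compute the discriminant of x^3 + (-2)*x^2 + (5)*x + (-3): Δ = -199. Since Δ is not a rational square, the Galois group is not contained in A_3; it must be the full S_3 (irreducibility of the cubic rules out anything smaller).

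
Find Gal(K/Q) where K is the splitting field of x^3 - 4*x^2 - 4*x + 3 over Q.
Gal(K/Q) = S_3 (symmetric group of order 6)

Compute the discriminant of x^3 + (-4)*x^2 + (-4)*x + (3): Δ = 1901. Since Δ is not a rational square, the Galois group is not contained in A_3; it must be the full S_3 (irreducibility of the cubic rules out anything smaller).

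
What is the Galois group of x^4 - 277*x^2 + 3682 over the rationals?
Gal(K/Q) = V_4 (Klein four-group, Z/2Z × Z/2Z)

f factors as (x^2 - 263)(x^2 - 14), so the splitting field is K = Q(sqrt(263), sqrt(14)). The elements 263, 14, 3682 are all non-squares in Q, so sqrt(263) and sqrt(14) generate independent quadratic extensions. Thus [K:Q] = 4 and Gal(K/Q) is generated by the two order-2 automorphisms sqrt(263) ↦ -sqrt(263) and sqrt(14) ↦ -sqrt(14), giving V_4.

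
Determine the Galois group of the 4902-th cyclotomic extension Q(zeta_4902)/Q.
|Gal(Q(zeta_4902)/Q)| = phi(4902) = 1512; group ≅ (Z/4902Z)^* ≅ Z/2Z × Z/18Z × Z/42Z

The n-th cyclotomic polynomial Φ_4902(x) is the minimal polynomial of zeta_4902 over Q and has degree phi(4902) = 1512. So Q(zeta_4902) is a degree-1512 Galois extension with Galois group (Z/4902Z)^*. By CRT, (Z/4902Z)^* ≅ (Z/2Z)^* × (Z/3Z)^* × (Z/19Z)^* × (Z/43Z)^*. Each prime-power unit group is (Z/2Z)^* ≅ trivial group (order 1); (Z/3Z)^* ≅ Z/2Z; (Z/19Z)^* ≅ Z/18Z; (Z/43Z)^* ≅ Z/42Z. Hence Gal(Q(zeta_4902)/Q) ≅ Z/2Z × Z/18Z × Z/42Z.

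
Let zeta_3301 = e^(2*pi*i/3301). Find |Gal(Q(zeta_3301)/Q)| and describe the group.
|Gal(Q(zeta_3301)/Q)| = phi(3301) = 3300; group ≅ (Z/3301Z)^* ≅ Z/3300Z

The n-th cyclotomic polynomial Φ_3301(x) is the minimal polynomial of zeta_3301 over Q and has degree phi(3301) = 3300. So Q(zeta_3301) is a degree-3300 Galois extension with Galois group (Z/3301Z)^*. (Z/3301Z)^* is cyclic since 3301 is an odd prime power (or 4). Hence Gal(Q(zeta_3301)/Q) ≅ Z/3300Z.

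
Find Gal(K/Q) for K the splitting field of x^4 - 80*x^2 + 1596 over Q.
Gal(K/Q) = V_4 (Klein four-group, Z/2Z × Z/2Z)

f factors as (x^2 - 42)(x^2 - 38), so the splitting field is K = Q(sqrt(42), sqrt(38)). The elements 42, 38, 1596 are all non-squares in Q, so sqrt(42) and sqrt(38) generate independent quadratic extensions. Thus [K:Q] = 4 and Gal(K/Q) is generated by the two order-2 automorphisms sqrt(42) ↦ -sqrt(42) and sqrt(38) ↦ -sqrt(38), giving V_4.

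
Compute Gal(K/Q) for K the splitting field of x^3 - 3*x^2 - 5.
Gal(K/Q) = S_3 (symmetric group of order 6)

Compute the discriminant of x^3 + (-3)*x^2 + (0)*x + (-5): Δ = -1215. Since Δ is not a rational square, the Galois group is not contained in A_3; it must be the full S_3 (irreducibility of the cubic rules out anything smaller).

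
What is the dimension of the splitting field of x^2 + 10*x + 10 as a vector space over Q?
[K:Q] = 2

The discriminant of x^2 + (10)*x + (10) is b^2 - 4c = 100 - (40) = 60. Since 60 is not a perfect square in Q, the polynomial is irreducible over Q. Its two roots generate a degree-2 extension, so [K:Q] = 2.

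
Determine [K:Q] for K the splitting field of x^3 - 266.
[K:Q] = 6

x^3 - 266 has one real root r = 266^(1/3) and two complex roots r*zeta_3, r*zeta_3^2 where zeta_3 = e^(2*pi*i/3). The splitting field is Q(r, zeta_3). [Q(r):Q] = 3 and [Q(zeta_3):Q] = 2 with gcd = 1, so [Q(r, zeta_3):Q] = 3 * 2 = 6.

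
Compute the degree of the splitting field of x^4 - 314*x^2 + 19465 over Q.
[K:Q] = 4

f factors as (x^2 - 85)(x^2 - 229); the splitting field is K = Q(sqrt(85), sqrt(229)). Since 85, 229, and 19465 are all non-squares in Q, the three subfields Q(sqrt(85)), Q(sqrt(229)), Q(sqrt(19465)) are distinct degree-2 extensions, so [K:Q] = 4 (Klein four Galois group).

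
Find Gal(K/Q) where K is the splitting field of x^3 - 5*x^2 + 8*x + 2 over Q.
Gal(K/Q) = S_3 (symmetric group of order 6)

Compute the discriminant of x^3 + (-5)*x^2 + (8)*x + (2): Δ = -996. Since Δ is not a rational square, the Galois group is not contained in A_3; it must be the full S_3 (irreducibility of the cubic rules out anything smaller).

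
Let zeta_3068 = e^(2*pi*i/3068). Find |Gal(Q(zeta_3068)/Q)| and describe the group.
|Gal(Q(zeta_3068)/Q)| = phi(3068) = 1392; group ≅ (Z/3068Z)^* ≅ Z/2Z × Z/12Z × Z/58Z

The n-th cyclotomic polynomial Φ_3068(x) is the minimal polynomial of zeta_3068 over Q and has degree phi(3068) = 1392. So Q(zeta_3068) is a degree-1392 Galois extension with Galois group (Z/3068Z)^*. By CRT, (Z/3068Z)^* ≅ (Z/4Z)^* × (Z/13Z)^* × (Z/59Z)^*. Each prime-power unit group is (Z/4Z)^* ≅ Z/2Z; (Z/13Z)^* ≅ Z/12Z; (Z/59Z)^* ≅ Z/58Z. Hence Gal(Q(zeta_3068)/Q) ≅ Z/2Z × Z/12Z × Z/58Z.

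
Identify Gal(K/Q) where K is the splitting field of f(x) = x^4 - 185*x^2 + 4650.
Gal(K/Q) = V_4 (Klein four-group, Z/2Z × Z/2Z)

f factors as (x^2 - 155)(x^2 - 30), so the splitting field is K = Q(sqrt(155), sqrt(30)). The elements 155, 30, 4650 are all non-squares in Q, so sqrt(155) and sqrt(30) generate independent quadratic extensions. Thus [K:Q] = 4 and Gal(K/Q) is generated by the two order-2 automorphisms sqrt(155) ↦ -sqrt(155) and sqrt(30) ↦ -sqrt(30), giving V_4.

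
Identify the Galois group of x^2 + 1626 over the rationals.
Gal(K/Q) = Z/2Z (cyclic of order 2)

x^2 + 1626 is irreducible over Q since -1626 is not a rational square. The splitting field Q(sqrt(-1626)) has degree 2 over Q, and its unique nontrivial automorphism is sqrt(-1626) ↦ -sqrt(-1626). Hence Gal(Q(sqrt(-1626))/Q) = Z/2Z.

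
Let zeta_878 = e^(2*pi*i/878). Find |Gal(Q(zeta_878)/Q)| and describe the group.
|Gal(Q(zeta_878)/Q)| = phi(878) = 438; group ≅ (Z/878Z)^* ≅ Z/438Z

The n-th cyclotomic polynomial Φ_878(x) is the minimal polynomial of zeta_878 over Q and has degree phi(878) = 438. So Q(zeta_878) is a degree-438 Galois extension with Galois group (Z/878Z)^*. By CRT, (Z/878Z)^* ≅ (Z/2Z)^* × (Z/439Z)^*. Each prime-power unit group is (Z/2Z)^* ≅ trivial group (order 1); (Z/439Z)^* ≅ Z/438Z. Hence Gal(Q(zeta_878)/Q) ≅ Z/438Z.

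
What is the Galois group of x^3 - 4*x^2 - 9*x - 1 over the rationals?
Gal(K/Q) = S_3 (symmetric group of order 6)

Compute the discriminant of x^3 + (-4)*x^2 + (-9)*x + (-1): Δ = 3281. Since Δ is not a rational square, the Galois group is not contained in A_3; it must be the full S_3 (irreducibility of the cubic rules out anything smaller).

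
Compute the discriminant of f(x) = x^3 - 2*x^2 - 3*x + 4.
Δ = 272

For x^3 + a x^2 + b x + c the discriminant is Δ = 18 a b c - 4 a^3 c + a^2 b^2 - 4 b^3 - 27 c^2.
Plug a = -2, b = -3, c = 4:
  18*(-2)*(-3)*(4) - 4*(-2)^3*(4) + (-2)^2*(-3)^2 - 4*(-3)^3 - 27*(4)^2
  = 432 + (128) + 36 + (108) + (-432)
  = 272.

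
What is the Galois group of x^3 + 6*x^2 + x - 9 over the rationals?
Gal(K/Q) = S_3 (symmetric group of order 6)

Compute the discriminant of x^3 + (6)*x^2 + (1)*x + (-9): Δ = 4649. Since Δ is not a rational square, the Galois group is not contained in A_3; it must be the full S_3 (irreducibility of the cubic rules out anything smaller).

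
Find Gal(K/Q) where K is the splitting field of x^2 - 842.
Gal(K/Q) = Z/2Z (cyclic of order 2)

x^2 - 842 is irreducible over Q since 842 is not a rational square. The splitting field Q(sqrt(842)) has degree 2 over Q, and its unique nontrivial automorphism is sqrt(842) ↦ -sqrt(842). Hence Gal(Q(sqrt(842))/Q) = Z/2Z.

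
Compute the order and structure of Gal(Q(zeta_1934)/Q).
|Gal(Q(zeta_1934)/Q)| = phi(1934) = 966; group ≅ (Z/1934Z)^* ≅ Z/966Z

The n-th cyclotomic polynomial Φ_1934(x) is the minimal polynomial of zeta_1934 over Q and has degree phi(1934) = 966. So Q(zeta_1934) is a degree-966 Galois extension with Galois group (Z/1934Z)^*. By CRT, (Z/1934Z)^* ≅ (Z/2Z)^* × (Z/967Z)^*. Each prime-power unit group is (Z/2Z)^* ≅ trivial group (order 1); (Z/967Z)^* ≅ Z/966Z. Hence Gal(Q(zeta_1934)/Q) ≅ Z/966Z.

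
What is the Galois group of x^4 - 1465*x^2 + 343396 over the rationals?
Gal(K/Q) = Z/2Z (cyclic of order 2)

f factors as (x^2 - 293)(x^2 - 1172), so the splitting field is K = Q(sqrt(293), sqrt(1172)). The squarefree part of 293 is 293 and the squarefree part of 1172 is also 293, so sqrt(293) and sqrt(1172) are both rational multiples of sqrt(293). Hence Q(sqrt(293)) = Q(sqrt(1172)) = Q(sqrt(293)), and the splitting field collapses to a single degree-2 extension with Galois group Z/2Z.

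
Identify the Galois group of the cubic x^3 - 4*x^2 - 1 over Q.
Gal(K/Q) = S_3 (symmetric group of order 6)

Compute the discriminant of x^3 + (-4)*x^2 + (0)*x + (-1): Δ = -283. Since Δ is not a rational square, the Galois group is not contained in A_3; it must be the full S_3 (irreducibility of the cubic rules out anything smaller).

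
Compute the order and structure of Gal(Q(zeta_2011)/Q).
|Gal(Q(zeta_2011)/Q)| = phi(2011) = 2010; group ≅ (Z/2011Z)^* ≅ Z/2010Z

The n-th cyclotomic polynomial Φ_2011(x) is the minimal polynomial of zeta_2011 over Q and has degree phi(2011) = 2010. So Q(zeta_2011) is a degree-2010 Galois extension with Galois group (Z/2011Z)^*. (Z/2011Z)^* is cyclic since 2011 is an odd prime power (or 4). Hence Gal(Q(zeta_2011)/Q) ≅ Z/2010Z.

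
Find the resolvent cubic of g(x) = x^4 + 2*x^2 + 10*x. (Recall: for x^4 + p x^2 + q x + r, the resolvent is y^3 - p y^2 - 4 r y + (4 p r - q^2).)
h(y) = y^3 - 2*y^2 - 100

Identify coefficients: p = 2, q = 10, r = 0.
Plug into h(y) = y^3 - p y^2 - 4 r y + (4 p r - q^2):
  h(y) = y^3 - (2) y^2 - 4*(0) y + (4*(2)*(0) - (10)^2)
       = y^3 + (-2) y^2 + (0) y + (-100).
Simplifying: h(y) = y^3 - 2*y^2 - 100.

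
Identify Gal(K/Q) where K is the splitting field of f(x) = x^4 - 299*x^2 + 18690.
Gal(K/Q) = V_4 (Klein four-group, Z/2Z × Z/2Z)

f factors as (x^2 - 210)(x^2 - 89), so the splitting field is K = Q(sqrt(210), sqrt(89)). The elements 210, 89, 18690 are all non-squares in Q, so sqrt(210) and sqrt(89) generate independent quadratic extensions. Thus [K:Q] = 4 and Gal(K/Q) is generated by the two order-2 automorphisms sqrt(210) ↦ -sqrt(210) and sqrt(89) ↦ -sqrt(89), giving V_4.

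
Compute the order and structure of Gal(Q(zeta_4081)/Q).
|Gal(Q(zeta_4081)/Q)| = phi(4081) = 3120; group ≅ (Z/4081Z)^* ≅ Z/6Z × Z/10Z × Z/52Z

The n-th cyclotomic polynomial Φ_4081(x) is the minimal polynomial of zeta_4081 over Q and has degree phi(4081) = 3120. So Q(zeta_4081) is a degree-3120 Galois extension with Galois group (Z/4081Z)^*. By CRT, (Z/4081Z)^* ≅ (Z/7Z)^* × (Z/11Z)^* × (Z/53Z)^*. Each prime-power unit group is (Z/7Z)^* ≅ Z/6Z; (Z/11Z)^* ≅ Z/10Z; (Z/53Z)^* ≅ Z/52Z. Hence Gal(Q(zeta_4081)/Q) ≅ Z/6Z × Z/10Z × Z/52Z.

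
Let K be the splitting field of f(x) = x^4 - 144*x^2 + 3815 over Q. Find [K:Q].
[K:Q] = 4

f factors as (x^2 - 109)(x^2 - 35); the splitting field is K = Q(sqrt(109), sqrt(35)). Since 109, 35, and 3815 are all non-squares in Q, the three subfields Q(sqrt(109)), Q(sqrt(35)), Q(sqrt(3815)) are distinct degree-2 extensions, so [K:Q] = 4 (Klein four Galois group).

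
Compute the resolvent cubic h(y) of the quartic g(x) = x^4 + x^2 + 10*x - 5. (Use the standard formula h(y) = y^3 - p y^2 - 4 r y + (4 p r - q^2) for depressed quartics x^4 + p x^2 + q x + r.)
h(y) = y^3 - y^2 + 20*y - 120

Identify coefficients: p = 1, q = 10, r = -5.
Plug into h(y) = y^3 - p y^2 - 4 r y + (4 p r - q^2):
  h(y) = y^3 - (1) y^2 - 4*(-5) y + (4*(1)*(-5) - (10)^2)
       = y^3 + (-1) y^2 + (20) y + (-120).
Simplifying: h(y) = y^3 - y^2 + 20*y - 120.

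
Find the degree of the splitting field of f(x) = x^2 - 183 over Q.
[K:Q] = 2

The polynomial x^2 - 183 is irreducible over Q since 183 is not a perfect square. Its splitting field is Q(sqrt(183)), which has degree 2 over Q.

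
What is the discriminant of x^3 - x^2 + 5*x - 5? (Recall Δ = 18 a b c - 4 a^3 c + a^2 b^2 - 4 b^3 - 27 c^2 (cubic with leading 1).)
Δ = -720

For x^3 + a x^2 + b x + c the discriminant is Δ = 18 a b c - 4 a^3 c + a^2 b^2 - 4 b^3 - 27 c^2.
Plug a = -1, b = 5, c = -5:
  18*(-1)*(5)*(-5) - 4*(-1)^3*(-5) + (-1)^2*(5)^2 - 4*(5)^3 - 27*(-5)^2
  = 450 + (-20) + 25 + (-500) + (-675)
  = -720.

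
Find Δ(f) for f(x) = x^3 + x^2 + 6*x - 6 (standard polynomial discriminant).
Δ = -2424

For x^3 + a x^2 + b x + c the discriminant is Δ = 18 a b c - 4 a^3 c + a^2 b^2 - 4 b^3 - 27 c^2.
Plug a = 1, b = 6, c = -6:
  18*(1)*(6)*(-6) - 4*(1)^3*(-6) + (1)^2*(6)^2 - 4*(6)^3 - 27*(-6)^2
  = -648 + (24) + 36 + (-864) + (-972)
  = -2424.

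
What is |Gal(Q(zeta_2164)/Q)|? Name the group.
|Gal(Q(zeta_2164)/Q)| = phi(2164) = 1080; group ≅ (Z/2164Z)^* ≅ Z/2Z × Z/540Z

The n-th cyclotomic polynomial Φ_2164(x) is the minimal polynomial of zeta_2164 over Q and has degree phi(2164) = 1080. So Q(zeta_2164) is a degree-1080 Galois extension with Galois group (Z/2164Z)^*. By CRT, (Z/2164Z)^* ≅ (Z/4Z)^* × (Z/541Z)^*. Each prime-power unit group is (Z/4Z)^* ≅ Z/2Z; (Z/541Z)^* ≅ Z/540Z. Hence Gal(Q(zeta_2164)/Q) ≅ Z/2Z × Z/540Z.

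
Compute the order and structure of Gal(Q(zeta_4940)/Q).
|Gal(Q(zeta_4940)/Q)| = phi(4940) = 1728; group ≅ (Z/4940Z)^* ≅ Z/2Z × Z/4Z × Z/12Z × Z/18Z

The n-th cyclotomic polynomial Φ_4940(x) is the minimal polynomial of zeta_4940 over Q and has degree phi(4940) = 1728. So Q(zeta_4940) is a degree-1728 Galois extension with Galois group (Z/4940Z)^*. By CRT, (Z/4940Z)^* ≅ (Z/4Z)^* × (Z/5Z)^* × (Z/13Z)^* × (Z/19Z)^*. Each prime-power unit group is (Z/4Z)^* ≅ Z/2Z; (Z/5Z)^* ≅ Z/4Z; (Z/13Z)^* ≅ Z/12Z; (Z/19Z)^* ≅ Z/18Z. Hence Gal(Q(zeta_4940)/Q) ≅ Z/2Z × Z/4Z × Z/12Z × Z/18Z.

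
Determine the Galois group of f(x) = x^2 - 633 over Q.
Gal(K/Q) = Z/2Z (cyclic of order 2)

x^2 - 633 is irreducible over Q since 633 is not a rational square. The splitting field Q(sqrt(633)) has degree 2 over Q, and its unique nontrivial automorphism is sqrt(633) ↦ -sqrt(633). Hence Gal(Q(sqrt(633))/Q) = Z/2Z.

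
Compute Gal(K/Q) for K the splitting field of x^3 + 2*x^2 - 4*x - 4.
Gal(K/Q) = S_3 (symmetric group of order 6)

Compute the discriminant of x^3 + (2)*x^2 + (-4)*x + (-4): Δ = 592. Since Δ is not a rational square, the Galois group is not contained in A_3; it must be the full S_3 (irreducibility of the cubic rules out anything smaller).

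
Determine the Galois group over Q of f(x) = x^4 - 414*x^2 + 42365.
Gal(K/Q) = V_4 (Klein four-group, Z/2Z × Z/2Z)

f factors as (x^2 - 229)(x^2 - 185), so the splitting field is K = Q(sqrt(229), sqrt(185)). The elements 229, 185, 42365 are all non-squares in Q, so sqrt(229) and sqrt(185) generate independent quadratic extensions. Thus [K:Q] = 4 and Gal(K/Q) is generated by the two order-2 automorphisms sqrt(229) ↦ -sqrt(229) and sqrt(185) ↦ -sqrt(185), giving V_4.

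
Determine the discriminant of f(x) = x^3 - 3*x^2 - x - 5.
Δ = -1472

For x^3 + a x^2 + b x + c the discriminant is Δ = 18 a b c - 4 a^3 c + a^2 b^2 - 4 b^3 - 27 c^2.
Plug a = -3, b = -1, c = -5:
  18*(-3)*(-1)*(-5) - 4*(-3)^3*(-5) + (-3)^2*(-1)^2 - 4*(-1)^3 - 27*(-5)^2
  = -270 + (-540) + 9 + (4) + (-675)
  = -1472.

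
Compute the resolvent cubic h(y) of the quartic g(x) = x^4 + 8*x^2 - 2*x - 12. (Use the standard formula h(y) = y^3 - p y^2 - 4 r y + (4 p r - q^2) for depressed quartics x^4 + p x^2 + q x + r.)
h(y) = y^3 - 8*y^2 + 48*y - 388

Identify coefficients: p = 8, q = -2, r = -12.
Plug into h(y) = y^3 - p y^2 - 4 r y + (4 p r - q^2):
  h(y) = y^3 - (8) y^2 - 4*(-12) y + (4*(8)*(-12) - (-2)^2)
       = y^3 + (-8) y^2 + (48) y + (-388).
Simplifying: h(y) = y^3 - 8*y^2 + 48*y - 388.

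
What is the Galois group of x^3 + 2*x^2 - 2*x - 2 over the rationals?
Gal(K/Q) = S_3 (symmetric group of order 6)

Compute the discriminant of x^3 + (2)*x^2 + (-2)*x + (-2): Δ = 148. Since Δ is not a rational square, the Galois group is not contained in A_3; it must be the full S_3 (irreducibility of the cubic rules out anything smaller).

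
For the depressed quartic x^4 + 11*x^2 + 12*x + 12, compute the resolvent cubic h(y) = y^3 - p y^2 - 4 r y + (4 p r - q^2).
h(y) = y^3 - 11*y^2 - 48*y + 384

Identify coefficients: p = 11, q = 12, r = 12.
Plug into h(y) = y^3 - p y^2 - 4 r y + (4 p r - q^2):
  h(y) = y^3 - (11) y^2 - 4*(12) y + (4*(11)*(12) - (12)^2)
       = y^3 + (-11) y^2 + (-48) y + (384).
Simplifying: h(y) = y^3 - 11*y^2 - 48*y + 384.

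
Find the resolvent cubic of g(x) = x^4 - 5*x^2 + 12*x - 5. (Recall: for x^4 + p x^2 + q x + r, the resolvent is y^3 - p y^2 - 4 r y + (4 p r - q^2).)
h(y) = y^3 + 5*y^2 + 20*y - 44

Identify coefficients: p = -5, q = 12, r = -5.
Plug into h(y) = y^3 - p y^2 - 4 r y + (4 p r - q^2):
  h(y) = y^3 - (-5) y^2 - 4*(-5) y + (4*(-5)*(-5) - (12)^2)
       = y^3 + (5) y^2 + (20) y + (-44).
Simplifying: h(y) = y^3 + 5*y^2 + 20*y - 44.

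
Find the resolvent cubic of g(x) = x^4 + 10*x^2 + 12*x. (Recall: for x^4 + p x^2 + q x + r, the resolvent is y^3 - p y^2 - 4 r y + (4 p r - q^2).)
h(y) = y^3 - 10*y^2 - 144

Identify coefficients: p = 10, q = 12, r = 0.
Plug into h(y) = y^3 - p y^2 - 4 r y + (4 p r - q^2):
  h(y) = y^3 - (10) y^2 - 4*(0) y + (4*(10)*(0) - (12)^2)
       = y^3 + (-10) y^2 + (0) y + (-144).
Simplifying: h(y) = y^3 - 10*y^2 - 144.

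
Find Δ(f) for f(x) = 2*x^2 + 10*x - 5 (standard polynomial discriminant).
Δ = 140

For a quadratic a x^2 + b x + c the discriminant is Δ = b^2 - 4ac = (10)^2 - 4*(2)*(-5) = 100 - (-40) = 140.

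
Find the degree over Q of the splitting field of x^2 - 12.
[K:Q] = 2

The discriminant of x^2 + (0)*x + (-12) is b^2 - 4c = 0 - (-48) = 48. Since 48 is not a perfect square in Q, the polynomial is irreducible over Q. Its two roots generate a degree-2 extension, so [K:Q] = 2.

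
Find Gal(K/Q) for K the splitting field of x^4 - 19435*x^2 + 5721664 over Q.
Gal(K/Q) = Z/2Z (cyclic of order 2)

f factors as (x^2 - 299)(x^2 - 19136), so the splitting field is K = Q(sqrt(299), sqrt(19136)). The squarefree part of 299 is 299 and the squarefree part of 19136 is also 299, so sqrt(299) and sqrt(19136) are both rational multiples of sqrt(299). Hence Q(sqrt(299)) = Q(sqrt(19136)) = Q(sqrt(299)), and the splitting field collapses to a single degree-2 extension with Galois group Z/2Z.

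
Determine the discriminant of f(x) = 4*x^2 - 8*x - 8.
Δ = 192

For a quadratic a x^2 + b x + c the discriminant is Δ = b^2 - 4ac = (-8)^2 - 4*(4)*(-8) = 64 - (-128) = 192.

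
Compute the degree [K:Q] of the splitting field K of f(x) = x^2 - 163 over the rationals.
[K:Q] = 2

The polynomial x^2 - 163 is irreducible over Q since 163 is not a perfect square. Its splitting field is Q(sqrt(163)), which has degree 2 over Q.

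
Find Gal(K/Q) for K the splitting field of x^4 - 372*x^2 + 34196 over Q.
Gal(K/Q) = V_4 (Klein four-group, Z/2Z × Z/2Z)

f factors as (x^2 - 206)(x^2 - 166), so the splitting field is K = Q(sqrt(206), sqrt(166)). The elements 206, 166, 34196 are all non-squares in Q, so sqrt(206) and sqrt(166) generate independent quadratic extensions. Thus [K:Q] = 4 and Gal(K/Q) is generated by the two order-2 automorphisms sqrt(206) ↦ -sqrt(206) and sqrt(166) ↦ -sqrt(166), giving V_4.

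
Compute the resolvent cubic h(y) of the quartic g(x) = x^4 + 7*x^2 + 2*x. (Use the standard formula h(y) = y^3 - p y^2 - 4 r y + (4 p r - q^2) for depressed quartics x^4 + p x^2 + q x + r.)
h(y) = y^3 - 7*y^2 - 4

Identify coefficients: p = 7, q = 2, r = 0.
Plug into h(y) = y^3 - p y^2 - 4 r y + (4 p r - q^2):
  h(y) = y^3 - (7) y^2 - 4*(0) y + (4*(7)*(0) - (2)^2)
       = y^3 + (-7) y^2 + (0) y + (-4).
Simplifying: h(y) = y^3 - 7*y^2 - 4.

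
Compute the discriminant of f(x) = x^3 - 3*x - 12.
Δ = -3780

For a depressed cubic x^3 + p x + q the discriminant is Δ = -4 p^3 - 27 q^2 = -4*(-3)^3 - 27*(-12)^2 = 108 - 3888 = -3780.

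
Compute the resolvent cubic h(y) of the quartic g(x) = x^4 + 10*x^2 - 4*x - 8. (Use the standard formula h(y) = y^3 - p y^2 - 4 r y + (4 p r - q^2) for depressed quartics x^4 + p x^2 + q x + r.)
h(y) = y^3 - 10*y^2 + 32*y - 336

Identify coefficients: p = 10, q = -4, r = -8.
Plug into h(y) = y^3 - p y^2 - 4 r y + (4 p r - q^2):
  h(y) = y^3 - (10) y^2 - 4*(-8) y + (4*(10)*(-8) - (-4)^2)
       = y^3 + (-10) y^2 + (32) y + (-336).
Simplifying: h(y) = y^3 - 10*y^2 + 32*y - 336.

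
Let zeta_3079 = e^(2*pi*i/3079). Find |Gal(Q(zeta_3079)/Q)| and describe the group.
|Gal(Q(zeta_3079)/Q)| = phi(3079) = 3078; group ≅ (Z/3079Z)^* ≅ Z/3078Z

The n-th cyclotomic polynomial Φ_3079(x) is the minimal polynomial of zeta_3079 over Q and has degree phi(3079) = 3078. So Q(zeta_3079) is a degree-3078 Galois extension with Galois group (Z/3079Z)^*. (Z/3079Z)^* is cyclic since 3079 is an odd prime power (or 4). Hence Gal(Q(zeta_3079)/Q) ≅ Z/3078Z.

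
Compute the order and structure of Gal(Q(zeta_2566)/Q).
|Gal(Q(zeta_2566)/Q)| = phi(2566) = 1282; group ≅ (Z/2566Z)^* ≅ Z/1282Z

The n-th cyclotomic polynomial Φ_2566(x) is the minimal polynomial of zeta_2566 over Q and has degree phi(2566) = 1282. So Q(zeta_2566) is a degree-1282 Galois extension with Galois group (Z/2566Z)^*. By CRT, (Z/2566Z)^* ≅ (Z/2Z)^* × (Z/1283Z)^*. Each prime-power unit group is (Z/2Z)^* ≅ trivial group (order 1); (Z/1283Z)^* ≅ Z/1282Z. Hence Gal(Q(zeta_2566)/Q) ≅ Z/1282Z.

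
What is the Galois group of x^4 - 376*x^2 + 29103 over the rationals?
Gal(K/Q) = V_4 (Klein four-group, Z/2Z × Z/2Z)

f factors as (x^2 - 109)(x^2 - 267), so the splitting field is K = Q(sqrt(109), sqrt(267)). The elements 109, 267, 29103 are all non-squares in Q, so sqrt(109) and sqrt(267) generate independent quadratic extensions. Thus [K:Q] = 4 and Gal(K/Q) is generated by the two order-2 automorphisms sqrt(109) ↦ -sqrt(109) and sqrt(267) ↦ -sqrt(267), giving V_4.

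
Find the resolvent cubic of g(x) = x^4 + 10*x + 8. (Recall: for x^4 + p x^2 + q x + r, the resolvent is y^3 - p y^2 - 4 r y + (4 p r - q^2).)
h(y) = y^3 - 32*y - 100

Identify coefficients: p = 0, q = 10, r = 8.
Plug into h(y) = y^3 - p y^2 - 4 r y + (4 p r - q^2):
  h(y) = y^3 - (0) y^2 - 4*(8) y + (4*(0)*(8) - (10)^2)
       = y^3 + (0) y^2 + (-32) y + (-100).
Simplifying: h(y) = y^3 - 32*y - 100.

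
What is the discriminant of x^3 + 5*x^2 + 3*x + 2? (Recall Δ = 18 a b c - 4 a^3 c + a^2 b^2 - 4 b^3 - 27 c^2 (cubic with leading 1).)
Δ = -451

For x^3 + a x^2 + b x + c the discriminant is Δ = 18 a b c - 4 a^3 c + a^2 b^2 - 4 b^3 - 27 c^2.
Plug a = 5, b = 3, c = 2:
  18*(5)*(3)*(2) - 4*(5)^3*(2) + (5)^2*(3)^2 - 4*(3)^3 - 27*(2)^2
  = 540 + (-1000) + 225 + (-108) + (-108)
  = -451.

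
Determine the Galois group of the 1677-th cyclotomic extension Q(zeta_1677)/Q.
|Gal(Q(zeta_1677)/Q)| = phi(1677) = 1008; group ≅ (Z/1677Z)^* ≅ Z/2Z × Z/12Z × Z/42Z

The n-th cyclotomic polynomial Φ_1677(x) is the minimal polynomial of zeta_1677 over Q and has degree phi(1677) = 1008. So Q(zeta_1677) is a degree-1008 Galois extension with Galois group (Z/1677Z)^*. By CRT, (Z/1677Z)^* ≅ (Z/3Z)^* × (Z/13Z)^* × (Z/43Z)^*. Each prime-power unit group is (Z/3Z)^* ≅ Z/2Z; (Z/13Z)^* ≅ Z/12Z; (Z/43Z)^* ≅ Z/42Z. Hence Gal(Q(zeta_1677)/Q) ≅ Z/2Z × Z/12Z × Z/42Z.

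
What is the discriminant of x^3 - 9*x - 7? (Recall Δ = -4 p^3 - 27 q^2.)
Δ = 1593

For a depressed cubic x^3 + p x + q the discriminant is Δ = -4 p^3 - 27 q^2 = -4*(-9)^3 - 27*(-7)^2 = 2916 - 1323 = 1593.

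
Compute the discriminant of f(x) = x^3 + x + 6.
Δ = -976

For a depressed cubic x^3 + p x + q the discriminant is Δ = -4 p^3 - 27 q^2 = -4*(1)^3 - 27*(6)^2 = -4 - 972 = -976.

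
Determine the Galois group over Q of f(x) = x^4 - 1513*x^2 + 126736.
Gal(K/Q) = Z/2Z (cyclic of order 2)

f factors as (x^2 - 89)(x^2 - 1424), so the splitting field is K = Q(sqrt(89), sqrt(1424)). The squarefree part of 89 is 89 and the squarefree part of 1424 is also 89, so sqrt(89) and sqrt(1424) are both rational multiples of sqrt(89). Hence Q(sqrt(89)) = Q(sqrt(1424)) = Q(sqrt(89)), and the splitting field collapses to a single degree-2 extension with Galois group Z/2Z.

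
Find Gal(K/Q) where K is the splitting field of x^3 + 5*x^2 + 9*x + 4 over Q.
Gal(K/Q) = S_3 (symmetric group of order 6)

Compute the discriminant of x^3 + (5)*x^2 + (9)*x + (4): Δ = -83. Since Δ is not a rational square, the Galois group is not contained in A_3; it must be the full S_3 (irreducibility of the cubic rules out anything smaller).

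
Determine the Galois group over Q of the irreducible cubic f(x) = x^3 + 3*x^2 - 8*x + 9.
Gal(K/Q) = S_3 (symmetric group of order 6)

Compute the discriminant of x^3 + (3)*x^2 + (-8)*x + (9): Δ = -4423. Since Δ is not a rational square, the Galois group is not contained in A_3; it must be the full S_3 (irreducibility of the cubic rules out anything smaller).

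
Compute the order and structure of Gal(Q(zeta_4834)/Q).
|Gal(Q(zeta_4834)/Q)| = phi(4834) = 2416; group ≅ (Z/4834Z)^* ≅ Z/2416Z

The n-th cyclotomic polynomial Φ_4834(x) is the minimal polynomial of zeta_4834 over Q and has degree phi(4834) = 2416. So Q(zeta_4834) is a degree-2416 Galois extension with Galois group (Z/4834Z)^*. By CRT, (Z/4834Z)^* ≅ (Z/2Z)^* × (Z/2417Z)^*. Each prime-power unit group is (Z/2Z)^* ≅ trivial group (order 1); (Z/2417Z)^* ≅ Z/2416Z. Hence Gal(Q(zeta_4834)/Q) ≅ Z/2416Z.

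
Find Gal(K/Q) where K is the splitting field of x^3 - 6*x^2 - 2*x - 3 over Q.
Gal(K/Q) = S_3 (symmetric group of order 6)

Compute the discriminant of x^3 + (-6)*x^2 + (-2)*x + (-3): Δ = -3307. Since Δ is not a rational square, the Galois group is not contained in A_3; it must be the full S_3 (irreducibility of the cubic rules out anything smaller).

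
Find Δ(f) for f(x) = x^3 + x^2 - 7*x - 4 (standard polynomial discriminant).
Δ = 1509

For x^3 + a x^2 + b x + c the discriminant is Δ = 18 a b c - 4 a^3 c + a^2 b^2 - 4 b^3 - 27 c^2.
Plug a = 1, b = -7, c = -4:
  18*(1)*(-7)*(-4) - 4*(1)^3*(-4) + (1)^2*(-7)^2 - 4*(-7)^3 - 27*(-4)^2
  = 504 + (16) + 49 + (1372) + (-432)
  = 1509.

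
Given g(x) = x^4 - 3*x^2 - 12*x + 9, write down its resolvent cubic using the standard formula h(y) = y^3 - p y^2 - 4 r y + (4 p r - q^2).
h(y) = y^3 + 3*y^2 - 36*y - 252

Identify coefficients: p = -3, q = -12, r = 9.
Plug into h(y) = y^3 - p y^2 - 4 r y + (4 p r - q^2):
  h(y) = y^3 - (-3) y^2 - 4*(9) y + (4*(-3)*(9) - (-12)^2)
       = y^3 + (3) y^2 + (-36) y + (-252).
Simplifying: h(y) = y^3 + 3*y^2 - 36*y - 252.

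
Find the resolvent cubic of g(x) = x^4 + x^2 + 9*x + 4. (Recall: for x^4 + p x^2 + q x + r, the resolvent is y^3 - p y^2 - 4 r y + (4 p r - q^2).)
h(y) = y^3 - y^2 - 16*y - 65

Identify coefficients: p = 1, q = 9, r = 4.
Plug into h(y) = y^3 - p y^2 - 4 r y + (4 p r - q^2):
  h(y) = y^3 - (1) y^2 - 4*(4) y + (4*(1)*(4) - (9)^2)
       = y^3 + (-1) y^2 + (-16) y + (-65).
Simplifying: h(y) = y^3 - y^2 - 16*y - 65.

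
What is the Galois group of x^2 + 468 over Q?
Gal(K/Q) = Z/2Z (cyclic of order 2)

x^2 + 468 is irreducible over Q since -468 is not a rational square. The splitting field Q(sqrt(-468)) has degree 2 over Q, and its unique nontrivial automorphism is sqrt(-468) ↦ -sqrt(-468). Hence Gal(Q(sqrt(-468))/Q) = Z/2Z.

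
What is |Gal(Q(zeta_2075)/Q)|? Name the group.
|Gal(Q(zeta_2075)/Q)| = phi(2075) = 1640; group ≅ (Z/2075Z)^* ≅ Z/20Z × Z/82Z

The n-th cyclotomic polynomial Φ_2075(x) is the minimal polynomial of zeta_2075 over Q and has degree phi(2075) = 1640. So Q(zeta_2075) is a degree-1640 Galois extension with Galois group (Z/2075Z)^*. By CRT, (Z/2075Z)^* ≅ (Z/25Z)^* × (Z/83Z)^*. Each prime-power unit group is (Z/25Z)^* ≅ Z/20Z; (Z/83Z)^* ≅ Z/82Z. Hence Gal(Q(zeta_2075)/Q) ≅ Z/20Z × Z/82Z.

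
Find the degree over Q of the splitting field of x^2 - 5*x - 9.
[K:Q] = 2

The discriminant of x^2 + (-5)*x + (-9) is b^2 - 4c = 25 - (-36) = 61. Since 61 is not a perfect square in Q, the polynomial is irreducible over Q. Its two roots generate a degree-2 extension, so [K:Q] = 2.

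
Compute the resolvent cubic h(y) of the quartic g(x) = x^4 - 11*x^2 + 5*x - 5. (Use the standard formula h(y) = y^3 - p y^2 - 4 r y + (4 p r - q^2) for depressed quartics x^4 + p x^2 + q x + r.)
h(y) = y^3 + 11*y^2 + 20*y + 195

Identify coefficients: p = -11, q = 5, r = -5.
Plug into h(y) = y^3 - p y^2 - 4 r y + (4 p r - q^2):
  h(y) = y^3 - (-11) y^2 - 4*(-5) y + (4*(-11)*(-5) - (5)^2)
       = y^3 + (11) y^2 + (20) y + (195).
Simplifying: h(y) = y^3 + 11*y^2 + 20*y + 195.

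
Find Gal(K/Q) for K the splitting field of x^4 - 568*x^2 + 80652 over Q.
Gal(K/Q) = V_4 (Klein four-group, Z/2Z × Z/2Z)

f factors as (x^2 - 282)(x^2 - 286), so the splitting field is K = Q(sqrt(282), sqrt(286)). The elements 282, 286, 80652 are all non-squares in Q, so sqrt(282) and sqrt(286) generate independent quadratic extensions. Thus [K:Q] = 4 and Gal(K/Q) is generated by the two order-2 automorphisms sqrt(282) ↦ -sqrt(282) and sqrt(286) ↦ -sqrt(286), giving V_4.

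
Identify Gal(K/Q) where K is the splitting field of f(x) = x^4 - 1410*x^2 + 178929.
Gal(K/Q) = Z/2Z (cyclic of order 2)

f factors as (x^2 - 141)(x^2 - 1269), so the splitting field is K = Q(sqrt(141), sqrt(1269)). The squarefree part of 141 is 141 and the squarefree part of 1269 is also 141, so sqrt(141) and sqrt(1269) are both rational multiples of sqrt(141). Hence Q(sqrt(141)) = Q(sqrt(1269)) = Q(sqrt(141)), and the splitting field collapses to a single degree-2 extension with Galois group Z/2Z.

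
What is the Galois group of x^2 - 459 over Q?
Gal(K/Q) = Z/2Z (cyclic of order 2)

x^2 - 459 is irreducible over Q since 459 is not a rational square. The splitting field Q(sqrt(459)) has degree 2 over Q, and its unique nontrivial automorphism is sqrt(459) ↦ -sqrt(459). Hence Gal(Q(sqrt(459))/Q) = Z/2Z.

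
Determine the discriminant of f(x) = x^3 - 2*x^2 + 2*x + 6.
Δ = -1228

For x^3 + a x^2 + b x + c the discriminant is Δ = 18 a b c - 4 a^3 c + a^2 b^2 - 4 b^3 - 27 c^2.
Plug a = -2, b = 2, c = 6:
  18*(-2)*(2)*(6) - 4*(-2)^3*(6) + (-2)^2*(2)^2 - 4*(2)^3 - 27*(6)^2
  = -432 + (192) + 16 + (-32) + (-972)
  = -1228.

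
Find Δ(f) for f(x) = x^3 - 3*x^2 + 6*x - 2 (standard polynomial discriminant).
Δ = -216

For x^3 + a x^2 + b x + c the discriminant is Δ = 18 a b c - 4 a^3 c + a^2 b^2 - 4 b^3 - 27 c^2.
Plug a = -3, b = 6, c = -2:
  18*(-3)*(6)*(-2) - 4*(-3)^3*(-2) + (-3)^2*(6)^2 - 4*(6)^3 - 27*(-2)^2
  = 648 + (-216) + 324 + (-864) + (-108)
  = -216.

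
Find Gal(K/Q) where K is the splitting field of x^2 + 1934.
Gal(K/Q) = Z/2Z (cyclic of order 2)

x^2 + 1934 is irreducible over Q since -1934 is not a rational square. The splitting field Q(sqrt(-1934)) has degree 2 over Q, and its unique nontrivial automorphism is sqrt(-1934) ↦ -sqrt(-1934). Hence Gal(Q(sqrt(-1934))/Q) = Z/2Z.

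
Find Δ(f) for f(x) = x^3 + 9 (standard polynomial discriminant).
Δ = -2187

For a depressed cubic x^3 + p x + q the discriminant is Δ = -4 p^3 - 27 q^2 = -4*(0)^3 - 27*(9)^2 = 0 - 2187 = -2187.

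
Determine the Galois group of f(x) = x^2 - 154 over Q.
Gal(K/Q) = Z/2Z (cyclic of order 2)

x^2 - 154 is irreducible over Q since 154 is not a rational square. The splitting field Q(sqrt(154)) has degree 2 over Q, and its unique nontrivial automorphism is sqrt(154) ↦ -sqrt(154). Hence Gal(Q(sqrt(154))/Q) = Z/2Z.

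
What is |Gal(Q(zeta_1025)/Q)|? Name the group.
|Gal(Q(zeta_1025)/Q)| = phi(1025) = 800; group ≅ (Z/1025Z)^* ≅ Z/20Z × Z/40Z

The n-th cyclotomic polynomial Φ_1025(x) is the minimal polynomial of zeta_1025 over Q and has degree phi(1025) = 800. So Q(zeta_1025) is a degree-800 Galois extension with Galois group (Z/1025Z)^*. By CRT, (Z/1025Z)^* ≅ (Z/25Z)^* × (Z/41Z)^*. Each prime-power unit group is (Z/25Z)^* ≅ Z/20Z; (Z/41Z)^* ≅ Z/40Z. Hence Gal(Q(zeta_1025)/Q) ≅ Z/20Z × Z/40Z.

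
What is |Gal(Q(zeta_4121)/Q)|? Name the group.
|Gal(Q(zeta_4121)/Q)| = phi(4121) = 3792; group ≅ (Z/4121Z)^* ≅ Z/12Z × Z/316Z

The n-th cyclotomic polynomial Φ_4121(x) is the minimal polynomial of zeta_4121 over Q and has degree phi(4121) = 3792. So Q(zeta_4121) is a degree-3792 Galois extension with Galois group (Z/4121Z)^*. By CRT, (Z/4121Z)^* ≅ (Z/13Z)^* × (Z/317Z)^*. Each prime-power unit group is (Z/13Z)^* ≅ Z/12Z; (Z/317Z)^* ≅ Z/316Z. Hence Gal(Q(zeta_4121)/Q) ≅ Z/12Z × Z/316Z.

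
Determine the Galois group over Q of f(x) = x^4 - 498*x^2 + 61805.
Gal(K/Q) = V_4 (Klein four-group, Z/2Z × Z/2Z)

f factors as (x^2 - 263)(x^2 - 235), so the splitting field is K = Q(sqrt(263), sqrt(235)). The elements 263, 235, 61805 are all non-squares in Q, so sqrt(263) and sqrt(235) generate independent quadratic extensions. Thus [K:Q] = 4 and Gal(K/Q) is generated by the two order-2 automorphisms sqrt(263) ↦ -sqrt(263) and sqrt(235) ↦ -sqrt(235), giving V_4.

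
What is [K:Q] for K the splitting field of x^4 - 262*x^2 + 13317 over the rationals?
[K:Q] = 4

f factors as (x^2 - 69)(x^2 - 193); the splitting field is K = Q(sqrt(69), sqrt(193)). Since 69, 193, and 13317 are all non-squares in Q, the three subfields Q(sqrt(69)), Q(sqrt(193)), Q(sqrt(13317)) are distinct degree-2 extensions, so [K:Q] = 4 (Klein four Galois group).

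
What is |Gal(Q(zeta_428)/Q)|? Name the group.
|Gal(Q(zeta_428)/Q)| = phi(428) = 212; group ≅ (Z/428Z)^* ≅ Z/2Z × Z/106Z

The n-th cyclotomic polynomial Φ_428(x) is the minimal polynomial of zeta_428 over Q and has degree phi(428) = 212. So Q(zeta_428) is a degree-212 Galois extension with Galois group (Z/428Z)^*. By CRT, (Z/428Z)^* ≅ (Z/4Z)^* × (Z/107Z)^*. Each prime-power unit group is (Z/4Z)^* ≅ Z/2Z; (Z/107Z)^* ≅ Z/106Z. Hence Gal(Q(zeta_428)/Q) ≅ Z/2Z × Z/106Z.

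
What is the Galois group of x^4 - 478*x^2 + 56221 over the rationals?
Gal(K/Q) = V_4 (Klein four-group, Z/2Z × Z/2Z)

f factors as (x^2 - 269)(x^2 - 209), so the splitting field is K = Q(sqrt(269), sqrt(209)). The elements 269, 209, 56221 are all non-squares in Q, so sqrt(269) and sqrt(209) generate independent quadratic extensions. Thus [K:Q] = 4 and Gal(K/Q) is generated by the two order-2 automorphisms sqrt(269) ↦ -sqrt(269) and sqrt(209) ↦ -sqrt(209), giving V_4.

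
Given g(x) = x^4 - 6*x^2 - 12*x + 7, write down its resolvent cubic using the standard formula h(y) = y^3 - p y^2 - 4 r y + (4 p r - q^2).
h(y) = y^3 + 6*y^2 - 28*y - 312

Identify coefficients: p = -6, q = -12, r = 7.
Plug into h(y) = y^3 - p y^2 - 4 r y + (4 p r - q^2):
  h(y) = y^3 - (-6) y^2 - 4*(7) y + (4*(-6)*(7) - (-12)^2)
       = y^3 + (6) y^2 + (-28) y + (-312).
Simplifying: h(y) = y^3 + 6*y^2 - 28*y - 312.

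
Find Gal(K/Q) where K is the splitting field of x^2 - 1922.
Gal(K/Q) = Z/2Z (cyclic of order 2)

x^2 - 1922 is irreducible over Q since 1922 is not a rational square. The splitting field Q(sqrt(1922)) has degree 2 over Q, and its unique nontrivial automorphism is sqrt(1922) ↦ -sqrt(1922). Hence Gal(Q(sqrt(1922))/Q) = Z/2Z.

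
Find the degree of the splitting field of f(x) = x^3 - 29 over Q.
[K:Q] = 6

x^3 - 29 has one real root r = 29^(1/3) and two complex roots r*zeta_3, r*zeta_3^2 where zeta_3 = e^(2*pi*i/3). The splitting field is Q(r, zeta_3). [Q(r):Q] = 3 and [Q(zeta_3):Q] = 2 with gcd = 1, so [Q(r, zeta_3):Q] = 3 * 2 = 6.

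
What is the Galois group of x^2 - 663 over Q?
Gal(K/Q) = Z/2Z (cyclic of order 2)

x^2 - 663 is irreducible over Q since 663 is not a rational square. The splitting field Q(sqrt(663)) has degree 2 over Q, and its unique nontrivial automorphism is sqrt(663) ↦ -sqrt(663). Hence Gal(Q(sqrt(663))/Q) = Z/2Z.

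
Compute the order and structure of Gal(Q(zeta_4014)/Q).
|Gal(Q(zeta_4014)/Q)| = phi(4014) = 1332; group ≅ (Z/4014Z)^* ≅ Z/6Z × Z/222Z

The n-th cyclotomic polynomial Φ_4014(x) is the minimal polynomial of zeta_4014 over Q and has degree phi(4014) = 1332. So Q(zeta_4014) is a degree-1332 Galois extension with Galois group (Z/4014Z)^*. By CRT, (Z/4014Z)^* ≅ (Z/2Z)^* × (Z/9Z)^* × (Z/223Z)^*. Each prime-power unit group is (Z/2Z)^* ≅ trivial group (order 1); (Z/9Z)^* ≅ Z/6Z; (Z/223Z)^* ≅ Z/222Z. Hence Gal(Q(zeta_4014)/Q) ≅ Z/6Z × Z/222Z.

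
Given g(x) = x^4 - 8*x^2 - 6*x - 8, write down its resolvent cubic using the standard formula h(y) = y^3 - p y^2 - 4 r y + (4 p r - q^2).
h(y) = y^3 + 8*y^2 + 32*y + 220

Identify coefficients: p = -8, q = -6, r = -8.
Plug into h(y) = y^3 - p y^2 - 4 r y + (4 p r - q^2):
  h(y) = y^3 - (-8) y^2 - 4*(-8) y + (4*(-8)*(-8) - (-6)^2)
       = y^3 + (8) y^2 + (32) y + (220).
Simplifying: h(y) = y^3 + 8*y^2 + 32*y + 220.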